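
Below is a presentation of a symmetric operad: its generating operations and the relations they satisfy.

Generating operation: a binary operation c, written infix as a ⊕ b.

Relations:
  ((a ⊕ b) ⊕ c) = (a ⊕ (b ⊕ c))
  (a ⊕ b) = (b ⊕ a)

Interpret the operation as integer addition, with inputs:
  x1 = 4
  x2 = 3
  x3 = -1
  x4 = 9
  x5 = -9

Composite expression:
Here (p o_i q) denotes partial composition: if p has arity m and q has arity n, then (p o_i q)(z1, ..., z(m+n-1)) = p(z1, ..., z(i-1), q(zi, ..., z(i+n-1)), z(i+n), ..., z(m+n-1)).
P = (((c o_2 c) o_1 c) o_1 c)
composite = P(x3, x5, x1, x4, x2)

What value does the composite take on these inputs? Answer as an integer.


(x3 ⊕ x5) = -10
((x3 ⊕ x5) ⊕ x1) = -6
(x4 ⊕ x2) = 12
(((x3 ⊕ x5) ⊕ x1) ⊕ (x4 ⊕ x2)) = 6

6


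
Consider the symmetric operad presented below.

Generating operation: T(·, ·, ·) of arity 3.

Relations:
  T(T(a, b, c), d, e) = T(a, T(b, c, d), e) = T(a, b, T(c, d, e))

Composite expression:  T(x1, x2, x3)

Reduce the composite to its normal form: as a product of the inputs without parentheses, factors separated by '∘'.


Under associativity of T, the answer is the x's in reading order.
T(x1, x2, x3) linearizes to x1 ∘ x2 ∘ x3

x1 ∘ x2 ∘ x3


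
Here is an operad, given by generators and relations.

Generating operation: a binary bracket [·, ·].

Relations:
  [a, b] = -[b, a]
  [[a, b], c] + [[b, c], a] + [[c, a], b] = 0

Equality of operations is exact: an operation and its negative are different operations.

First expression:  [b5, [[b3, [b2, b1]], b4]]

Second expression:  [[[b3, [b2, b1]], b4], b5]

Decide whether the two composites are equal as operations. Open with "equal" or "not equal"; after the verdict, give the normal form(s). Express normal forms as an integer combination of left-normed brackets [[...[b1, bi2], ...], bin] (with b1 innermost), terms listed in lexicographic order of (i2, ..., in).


not equal; first: -[[[[b1, b2], b3], b4], b5]; second: [[[[b1, b2], b3], b4], b5]


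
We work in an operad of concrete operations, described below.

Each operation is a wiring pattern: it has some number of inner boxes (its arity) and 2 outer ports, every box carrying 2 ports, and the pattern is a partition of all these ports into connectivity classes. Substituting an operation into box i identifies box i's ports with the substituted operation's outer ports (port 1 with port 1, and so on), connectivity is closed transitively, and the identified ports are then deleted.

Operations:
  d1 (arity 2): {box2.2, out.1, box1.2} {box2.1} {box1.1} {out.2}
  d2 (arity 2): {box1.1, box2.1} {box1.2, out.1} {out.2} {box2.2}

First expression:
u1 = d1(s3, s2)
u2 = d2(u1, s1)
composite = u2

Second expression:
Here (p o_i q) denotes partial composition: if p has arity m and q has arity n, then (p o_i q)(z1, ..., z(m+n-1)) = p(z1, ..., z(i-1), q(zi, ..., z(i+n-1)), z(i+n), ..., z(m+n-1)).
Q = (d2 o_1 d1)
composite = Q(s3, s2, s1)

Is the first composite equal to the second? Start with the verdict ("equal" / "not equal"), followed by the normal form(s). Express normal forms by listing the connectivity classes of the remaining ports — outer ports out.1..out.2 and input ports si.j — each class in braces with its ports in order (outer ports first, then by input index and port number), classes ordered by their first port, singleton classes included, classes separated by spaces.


equal: each reduces to {out.1} {out.2} {s1.1, s2.2, s3.2} {s1.2} {s2.1} {s3.1}

Normal form of the first expression: {out.1} {out.2} {s1.1, s2.2, s3.2} {s1.2} {s2.1} {s3.1}
Normal form of the second expression: {out.1} {out.2} {s1.1, s2.2, s3.2} {s1.2} {s2.1} {s3.1}
Identical normal forms: equal.


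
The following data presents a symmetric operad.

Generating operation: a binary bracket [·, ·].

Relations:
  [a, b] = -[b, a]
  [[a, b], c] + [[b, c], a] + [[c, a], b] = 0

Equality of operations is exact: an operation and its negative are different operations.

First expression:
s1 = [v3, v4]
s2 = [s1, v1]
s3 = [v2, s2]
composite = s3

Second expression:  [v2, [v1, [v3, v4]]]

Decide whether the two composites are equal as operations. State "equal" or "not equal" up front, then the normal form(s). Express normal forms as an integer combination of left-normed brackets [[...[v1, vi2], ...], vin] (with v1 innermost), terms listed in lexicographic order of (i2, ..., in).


not equal; the first gives [[[v1, v3], v4], v2] - [[[v1, v4], v3], v2] and the second -[[[v1, v3], v4], v2] + [[[v1, v4], v3], v2]


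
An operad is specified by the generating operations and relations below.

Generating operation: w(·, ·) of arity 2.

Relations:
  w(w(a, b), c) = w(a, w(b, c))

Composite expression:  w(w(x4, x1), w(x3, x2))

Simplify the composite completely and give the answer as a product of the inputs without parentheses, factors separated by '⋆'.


x4 ⋆ x1 ⋆ x3 ⋆ x2

Under associativity of w, the answer is the x's in reading order.
w(x4, x1) spells out as x4 ⋆ x1
w(x3, x2) spells out as x3 ⋆ x2
w(w(x4, x1), w(x3, x2)) spells out as x4 ⋆ x1 ⋆ x3 ⋆ x2


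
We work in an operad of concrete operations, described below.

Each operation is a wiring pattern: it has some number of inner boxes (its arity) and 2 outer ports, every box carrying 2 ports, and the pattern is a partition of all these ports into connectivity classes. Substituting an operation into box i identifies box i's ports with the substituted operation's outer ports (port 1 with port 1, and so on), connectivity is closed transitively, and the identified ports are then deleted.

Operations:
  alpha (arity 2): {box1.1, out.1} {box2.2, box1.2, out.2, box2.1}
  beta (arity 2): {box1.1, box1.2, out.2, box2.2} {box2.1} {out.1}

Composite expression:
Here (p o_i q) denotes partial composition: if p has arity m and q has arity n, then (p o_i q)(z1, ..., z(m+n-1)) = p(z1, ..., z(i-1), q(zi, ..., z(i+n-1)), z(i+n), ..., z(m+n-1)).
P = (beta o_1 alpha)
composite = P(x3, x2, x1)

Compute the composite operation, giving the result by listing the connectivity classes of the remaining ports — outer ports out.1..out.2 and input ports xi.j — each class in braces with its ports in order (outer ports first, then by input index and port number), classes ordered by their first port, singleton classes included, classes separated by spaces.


{out.1} {out.2, x1.2, x2.1, x2.2, x3.1, x3.2} {x1.1}

Reachability decides: close wires over beta-identified ports.
stage alpha: inputs (x3, x2), connectivity {out.1, x3.1} {out.2, x2.1, x2.2, x3.2}, out.j its boundary
stage beta: inputs (x3, x2, x1), connectivity {out.1} {out.2, x1.2, x2.1, x2.2, x3.1, x3.2} {x1.1}, out.j its boundary


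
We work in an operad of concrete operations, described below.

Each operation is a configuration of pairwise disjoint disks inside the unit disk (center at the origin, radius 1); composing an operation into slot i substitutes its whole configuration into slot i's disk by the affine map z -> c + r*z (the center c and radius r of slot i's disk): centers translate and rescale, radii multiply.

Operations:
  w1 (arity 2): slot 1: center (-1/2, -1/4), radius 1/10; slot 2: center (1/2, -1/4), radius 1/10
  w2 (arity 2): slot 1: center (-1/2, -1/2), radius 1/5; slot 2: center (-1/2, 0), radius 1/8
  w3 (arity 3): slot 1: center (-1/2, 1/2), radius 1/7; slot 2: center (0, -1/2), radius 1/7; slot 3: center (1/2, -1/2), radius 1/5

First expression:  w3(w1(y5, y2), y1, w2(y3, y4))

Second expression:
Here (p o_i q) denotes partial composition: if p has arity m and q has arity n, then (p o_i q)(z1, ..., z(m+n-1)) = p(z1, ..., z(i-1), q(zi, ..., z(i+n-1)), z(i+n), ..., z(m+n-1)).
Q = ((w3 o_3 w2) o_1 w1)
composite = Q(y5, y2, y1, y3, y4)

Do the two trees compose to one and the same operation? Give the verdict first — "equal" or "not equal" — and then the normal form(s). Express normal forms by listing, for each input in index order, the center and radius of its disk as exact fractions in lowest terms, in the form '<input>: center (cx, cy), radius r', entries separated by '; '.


equal: each reduces to y1: center (0, -1/2), radius 1/7; y2: center (-3/7, 13/28), radius 1/70; y3: center (2/5, -3/5), radius 1/25; y4: center (2/5, -1/2), radius 1/40; y5: center (-4/7, 13/28), radius 1/70


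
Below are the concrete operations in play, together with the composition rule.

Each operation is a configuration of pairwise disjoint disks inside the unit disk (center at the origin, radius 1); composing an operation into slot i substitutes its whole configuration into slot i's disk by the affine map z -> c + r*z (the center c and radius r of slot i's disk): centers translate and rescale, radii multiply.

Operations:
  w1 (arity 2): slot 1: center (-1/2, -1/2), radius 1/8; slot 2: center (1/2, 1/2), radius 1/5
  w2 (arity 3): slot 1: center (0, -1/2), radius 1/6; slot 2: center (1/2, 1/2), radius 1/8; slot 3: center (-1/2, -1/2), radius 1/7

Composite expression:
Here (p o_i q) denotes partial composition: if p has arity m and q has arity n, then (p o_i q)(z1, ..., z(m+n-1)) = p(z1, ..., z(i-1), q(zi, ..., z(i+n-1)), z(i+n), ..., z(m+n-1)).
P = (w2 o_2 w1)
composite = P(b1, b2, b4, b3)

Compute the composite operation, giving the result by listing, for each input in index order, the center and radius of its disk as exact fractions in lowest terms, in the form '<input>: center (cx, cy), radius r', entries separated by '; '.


b1: center (0, -1/2), radius 1/6; b2: center (7/16, 7/16), radius 1/64; b3: center (-1/2, -1/2), radius 1/7; b4: center (9/16, 9/16), radius 1/40

Follow each b-input down from w2: c' goes to c + r*c', radius to r*r'.
input b1: applying the 1 nested substitution gives center (0, -1/2), radius 1/6
input b2: applying the 2 nested substitutions gives center (7/16, 7/16), radius 1/64
input b4: applying the 2 nested substitutions gives center (9/16, 9/16), radius 1/40
input b3: applying the 1 nested substitution gives center (-1/2, -1/2), radius 1/7


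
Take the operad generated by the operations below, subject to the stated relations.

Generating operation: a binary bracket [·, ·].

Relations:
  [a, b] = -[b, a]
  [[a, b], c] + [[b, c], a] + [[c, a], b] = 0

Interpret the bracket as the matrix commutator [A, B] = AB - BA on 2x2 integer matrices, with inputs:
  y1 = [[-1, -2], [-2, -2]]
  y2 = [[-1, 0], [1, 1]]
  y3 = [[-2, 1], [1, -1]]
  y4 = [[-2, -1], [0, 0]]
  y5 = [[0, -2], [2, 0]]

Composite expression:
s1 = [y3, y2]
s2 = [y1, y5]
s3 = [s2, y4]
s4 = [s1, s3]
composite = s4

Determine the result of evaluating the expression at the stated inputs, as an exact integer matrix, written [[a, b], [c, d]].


[[20, 32], [-4, -20]]


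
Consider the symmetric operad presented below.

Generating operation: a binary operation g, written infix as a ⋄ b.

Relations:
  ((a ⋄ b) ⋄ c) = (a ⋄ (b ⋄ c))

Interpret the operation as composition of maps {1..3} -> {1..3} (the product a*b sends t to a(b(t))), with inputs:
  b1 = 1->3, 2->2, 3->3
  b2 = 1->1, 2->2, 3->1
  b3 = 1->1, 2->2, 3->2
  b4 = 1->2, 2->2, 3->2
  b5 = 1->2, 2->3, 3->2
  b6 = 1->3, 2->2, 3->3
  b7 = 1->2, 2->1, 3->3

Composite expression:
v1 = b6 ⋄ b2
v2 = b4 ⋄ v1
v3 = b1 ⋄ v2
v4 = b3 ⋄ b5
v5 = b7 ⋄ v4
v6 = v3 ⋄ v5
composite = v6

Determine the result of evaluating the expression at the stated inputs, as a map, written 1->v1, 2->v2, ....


(b6 ⋄ b2) = 1->3, 2->2, 3->3
(b4 ⋄ (b6 ⋄ b2)) = 1->2, 2->2, 3->2
(b1 ⋄ (b4 ⋄ (b6 ⋄ b2))) = 1->2, 2->2, 3->2
(b3 ⋄ b5) = 1->2, 2->2, 3->2
(b7 ⋄ (b3 ⋄ b5)) = 1->1, 2->1, 3->1
((b1 ⋄ (b4 ⋄ (b6 ⋄ b2))) ⋄ (b7 ⋄ (b3 ⋄ b5))) = 1->2, 2->2, 3->2

1->2, 2->2, 3->2


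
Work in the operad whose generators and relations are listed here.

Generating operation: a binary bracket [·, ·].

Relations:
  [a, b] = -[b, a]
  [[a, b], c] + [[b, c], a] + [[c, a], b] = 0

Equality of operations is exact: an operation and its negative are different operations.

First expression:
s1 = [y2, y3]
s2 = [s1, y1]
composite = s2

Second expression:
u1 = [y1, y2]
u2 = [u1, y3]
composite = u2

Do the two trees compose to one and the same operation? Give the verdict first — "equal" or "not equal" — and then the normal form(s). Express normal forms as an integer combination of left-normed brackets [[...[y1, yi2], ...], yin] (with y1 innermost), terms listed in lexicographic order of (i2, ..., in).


not equal — first -[[y1, y2], y3] + [[y1, y3], y2], second [[y1, y2], y3]


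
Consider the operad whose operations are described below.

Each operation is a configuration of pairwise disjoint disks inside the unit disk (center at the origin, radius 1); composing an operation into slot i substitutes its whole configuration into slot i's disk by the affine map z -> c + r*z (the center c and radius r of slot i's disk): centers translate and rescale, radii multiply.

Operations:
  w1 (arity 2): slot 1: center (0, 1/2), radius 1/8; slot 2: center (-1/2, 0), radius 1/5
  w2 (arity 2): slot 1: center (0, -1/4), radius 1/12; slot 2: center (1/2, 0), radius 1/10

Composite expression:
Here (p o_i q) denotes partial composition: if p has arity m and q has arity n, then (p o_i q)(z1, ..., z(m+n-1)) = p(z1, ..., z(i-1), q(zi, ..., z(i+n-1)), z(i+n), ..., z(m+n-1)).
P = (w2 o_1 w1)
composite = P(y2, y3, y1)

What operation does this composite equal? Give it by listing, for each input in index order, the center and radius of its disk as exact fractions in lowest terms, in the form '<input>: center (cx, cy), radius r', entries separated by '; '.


y1: center (1/2, 0), radius 1/10; y2: center (0, -5/24), radius 1/96; y3: center (-1/24, -1/4), radius 1/60

Affine substitution under w2: radii multiply and y-centers shift.
input y2: composing its 2 substitution steps yields center (0, -5/24), radius 1/96
input y3: composing its 2 substitution steps yields center (-1/24, -1/4), radius 1/60
input y1: composing its 1 substitution step yields center (1/2, 0), radius 1/10


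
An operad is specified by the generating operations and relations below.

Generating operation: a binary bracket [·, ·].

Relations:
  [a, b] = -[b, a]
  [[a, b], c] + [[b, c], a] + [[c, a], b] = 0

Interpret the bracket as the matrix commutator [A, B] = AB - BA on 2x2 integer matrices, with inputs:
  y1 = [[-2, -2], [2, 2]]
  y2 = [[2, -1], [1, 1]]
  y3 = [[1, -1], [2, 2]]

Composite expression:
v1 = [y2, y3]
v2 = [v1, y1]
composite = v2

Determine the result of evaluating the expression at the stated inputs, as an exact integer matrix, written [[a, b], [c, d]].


[[-10, -4], [16, 10]]


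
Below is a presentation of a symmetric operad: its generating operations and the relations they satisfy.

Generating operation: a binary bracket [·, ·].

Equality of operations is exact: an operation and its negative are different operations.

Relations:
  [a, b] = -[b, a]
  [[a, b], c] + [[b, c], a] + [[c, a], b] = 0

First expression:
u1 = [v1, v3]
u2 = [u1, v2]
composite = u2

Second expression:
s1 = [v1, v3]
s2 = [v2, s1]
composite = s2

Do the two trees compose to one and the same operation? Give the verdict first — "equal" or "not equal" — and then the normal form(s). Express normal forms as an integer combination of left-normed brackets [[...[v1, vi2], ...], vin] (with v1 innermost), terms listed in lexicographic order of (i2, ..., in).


not equal; first: [[v1, v3], v2]; second: -[[v1, v3], v2]


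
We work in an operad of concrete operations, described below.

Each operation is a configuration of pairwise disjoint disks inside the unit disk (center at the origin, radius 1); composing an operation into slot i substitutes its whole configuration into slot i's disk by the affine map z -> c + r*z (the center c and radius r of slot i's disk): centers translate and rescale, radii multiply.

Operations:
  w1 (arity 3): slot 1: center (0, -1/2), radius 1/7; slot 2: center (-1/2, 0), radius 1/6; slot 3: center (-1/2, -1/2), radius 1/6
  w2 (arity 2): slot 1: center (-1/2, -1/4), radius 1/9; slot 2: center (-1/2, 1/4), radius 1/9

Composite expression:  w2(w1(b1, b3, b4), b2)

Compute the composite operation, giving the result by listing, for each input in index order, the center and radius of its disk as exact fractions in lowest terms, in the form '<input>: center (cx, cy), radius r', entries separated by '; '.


Follow each b-input down from w2: c' goes to c + r*c', radius to r*r'.
for b1, the 2-step affine chain lands on center (-1/2, -11/36), radius 1/63
for b3, the 2-step affine chain lands on center (-5/9, -1/4), radius 1/54
for b4, the 2-step affine chain lands on center (-5/9, -11/36), radius 1/54
for b2, the 1-step affine chain lands on center (-1/2, 1/4), radius 1/9

b1: center (-1/2, -11/36), radius 1/63; b2: center (-1/2, 1/4), radius 1/9; b3: center (-5/9, -1/4), radius 1/54; b4: center (-5/9, -11/36), radius 1/54


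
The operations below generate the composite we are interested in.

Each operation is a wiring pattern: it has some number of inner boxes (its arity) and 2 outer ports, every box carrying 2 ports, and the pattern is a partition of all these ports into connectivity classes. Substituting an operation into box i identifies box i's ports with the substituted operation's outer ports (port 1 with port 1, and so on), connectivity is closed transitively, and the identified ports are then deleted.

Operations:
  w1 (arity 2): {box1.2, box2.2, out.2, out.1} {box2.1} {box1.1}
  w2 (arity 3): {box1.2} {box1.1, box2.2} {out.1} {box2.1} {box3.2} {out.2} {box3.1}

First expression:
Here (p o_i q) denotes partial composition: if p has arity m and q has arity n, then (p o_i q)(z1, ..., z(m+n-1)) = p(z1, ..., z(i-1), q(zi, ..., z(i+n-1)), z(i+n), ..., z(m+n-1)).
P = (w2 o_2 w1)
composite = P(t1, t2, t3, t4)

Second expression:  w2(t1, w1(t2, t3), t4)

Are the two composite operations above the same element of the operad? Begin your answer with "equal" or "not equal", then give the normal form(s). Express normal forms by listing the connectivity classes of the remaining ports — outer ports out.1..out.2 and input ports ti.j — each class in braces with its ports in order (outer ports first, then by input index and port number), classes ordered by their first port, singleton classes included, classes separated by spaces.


Normal form of the first expression: {out.1} {out.2} {t1.1, t2.2, t3.2} {t1.2} {t2.1} {t3.1} {t4.1} {t4.2}
Normal form of the second expression: {out.1} {out.2} {t1.1, t2.2, t3.2} {t1.2} {t2.1} {t3.1} {t4.1} {t4.2}
Same normal form: equal.

equal: each reduces to {out.1} {out.2} {t1.1, t2.2, t3.2} {t1.2} {t2.1} {t3.1} {t4.1} {t4.2}


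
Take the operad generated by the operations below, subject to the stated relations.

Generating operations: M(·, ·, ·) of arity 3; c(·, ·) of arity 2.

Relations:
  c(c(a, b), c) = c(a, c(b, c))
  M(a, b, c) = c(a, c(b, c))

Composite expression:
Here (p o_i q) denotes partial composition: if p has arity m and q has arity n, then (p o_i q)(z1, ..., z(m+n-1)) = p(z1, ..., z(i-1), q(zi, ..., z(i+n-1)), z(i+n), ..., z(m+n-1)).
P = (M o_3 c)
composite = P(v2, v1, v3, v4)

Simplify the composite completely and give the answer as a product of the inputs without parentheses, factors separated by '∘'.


v2 ∘ v1 ∘ v3 ∘ v4


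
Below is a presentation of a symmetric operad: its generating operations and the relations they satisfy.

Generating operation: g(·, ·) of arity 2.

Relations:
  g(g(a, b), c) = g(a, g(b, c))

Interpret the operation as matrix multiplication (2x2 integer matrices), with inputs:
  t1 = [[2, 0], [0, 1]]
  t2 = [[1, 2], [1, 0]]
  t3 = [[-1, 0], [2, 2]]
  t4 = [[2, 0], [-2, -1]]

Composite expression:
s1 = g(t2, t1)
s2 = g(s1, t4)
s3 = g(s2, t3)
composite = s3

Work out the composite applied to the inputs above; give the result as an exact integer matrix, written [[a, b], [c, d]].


[[-4, -4], [-4, 0]]

g(t2, t1) = [[2, 2], [2, 0]]
g(g(t2, t1), t4) = [[0, -2], [4, 0]]
g(g(g(t2, t1), t4), t3) = [[-4, -4], [-4, 0]]


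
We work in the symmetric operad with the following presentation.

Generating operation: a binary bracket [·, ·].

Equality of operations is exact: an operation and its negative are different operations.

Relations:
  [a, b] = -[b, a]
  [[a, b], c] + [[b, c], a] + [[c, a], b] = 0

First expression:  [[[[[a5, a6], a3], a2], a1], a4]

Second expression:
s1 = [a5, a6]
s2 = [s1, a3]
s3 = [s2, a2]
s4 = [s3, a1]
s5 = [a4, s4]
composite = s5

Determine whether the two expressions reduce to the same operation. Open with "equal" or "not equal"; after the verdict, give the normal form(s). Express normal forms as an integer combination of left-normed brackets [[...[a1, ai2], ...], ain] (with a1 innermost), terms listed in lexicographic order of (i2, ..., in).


not equal; first: -[[[[[a1, a2], a3], a5], a6], a4] + [[[[[a1, a2], a3], a6], a5], a4] + [[[[[a1, a2], a5], a6], a3], a4] - [[[[[a1, a2], a6], a5], a3], a4] + [[[[[a1, a3], a5], a6], a2], a4] - [[[[[a1, a3], a6], a5], a2], a4] - [[[[[a1, a5], a6], a3], a2], a4] + [[[[[a1, a6], a5], a3], a2], a4]; second: [[[[[a1, a2], a3], a5], a6], a4] - [[[[[a1, a2], a3], a6], a5], a4] - [[[[[a1, a2], a5], a6], a3], a4] + [[[[[a1, a2], a6], a5], a3], a4] - [[[[[a1, a3], a5], a6], a2], a4] + [[[[[a1, a3], a6], a5], a2], a4] + [[[[[a1, a5], a6], a3], a2], a4] - [[[[[a1, a6], a5], a3], a2], a4]


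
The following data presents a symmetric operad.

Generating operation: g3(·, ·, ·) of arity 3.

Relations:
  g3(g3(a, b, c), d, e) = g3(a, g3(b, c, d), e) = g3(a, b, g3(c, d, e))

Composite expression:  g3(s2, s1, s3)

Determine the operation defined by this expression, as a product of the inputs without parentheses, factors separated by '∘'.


All parenthesizations of g3 agree; list the s-inputs left to right.
g3(s2, s1, s3) collapses to s2 ∘ s1 ∘ s3

s2 ∘ s1 ∘ s3


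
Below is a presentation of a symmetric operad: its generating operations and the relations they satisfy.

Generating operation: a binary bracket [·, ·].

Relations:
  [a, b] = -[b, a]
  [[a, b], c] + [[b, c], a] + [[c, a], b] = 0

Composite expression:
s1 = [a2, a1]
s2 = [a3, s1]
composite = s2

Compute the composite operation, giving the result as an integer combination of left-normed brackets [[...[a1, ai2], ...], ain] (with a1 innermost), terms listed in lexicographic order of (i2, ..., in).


[[a1, a2], a3]

Skip Jacobi rewriting: expand, keep a1-initial words, read off terms.
Composite bracket: [a3, [a2, a1]]
The bracket unfolds into 4 signed words via [a, b] = ab - ba (2^2 = 4).
Only words starting with a1 matter:
  a1a2a3 appears with sign +1, giving the term +[[a1, a2], a3]


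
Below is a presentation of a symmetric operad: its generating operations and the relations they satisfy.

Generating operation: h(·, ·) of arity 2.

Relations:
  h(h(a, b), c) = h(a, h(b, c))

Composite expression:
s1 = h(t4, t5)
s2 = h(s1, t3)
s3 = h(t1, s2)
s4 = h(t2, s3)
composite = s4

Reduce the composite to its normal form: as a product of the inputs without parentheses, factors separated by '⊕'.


t2 ⊕ t1 ⊕ t4 ⊕ t5 ⊕ t3


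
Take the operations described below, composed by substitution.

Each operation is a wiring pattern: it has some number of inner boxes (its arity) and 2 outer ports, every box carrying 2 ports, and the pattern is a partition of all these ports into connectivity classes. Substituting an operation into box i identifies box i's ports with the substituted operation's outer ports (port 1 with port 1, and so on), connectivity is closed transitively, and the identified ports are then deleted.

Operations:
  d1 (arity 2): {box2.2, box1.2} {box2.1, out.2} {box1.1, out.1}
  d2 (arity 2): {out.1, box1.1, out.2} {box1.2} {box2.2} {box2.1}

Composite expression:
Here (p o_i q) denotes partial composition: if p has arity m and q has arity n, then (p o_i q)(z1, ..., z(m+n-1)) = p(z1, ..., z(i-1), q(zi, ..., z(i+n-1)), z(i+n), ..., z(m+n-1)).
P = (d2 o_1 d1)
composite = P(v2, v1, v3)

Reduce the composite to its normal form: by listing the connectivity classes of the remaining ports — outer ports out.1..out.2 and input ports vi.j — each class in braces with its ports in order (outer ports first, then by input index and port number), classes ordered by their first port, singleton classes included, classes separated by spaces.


{out.1, out.2, v2.1} {v1.1} {v1.2, v2.2} {v3.1} {v3.2}

Two ports join when wires chain via d2-identified ports.
after d1, the pattern on (v2, v1) reads {out.1, v2.1} {out.2, v1.1} {v1.2, v2.2} (out.j = its outer ports)
after d2, the pattern on (v2, v1, v3) reads {out.1, out.2, v2.1} {v1.1} {v1.2, v2.2} {v3.1} {v3.2} (out.j = its outer ports)


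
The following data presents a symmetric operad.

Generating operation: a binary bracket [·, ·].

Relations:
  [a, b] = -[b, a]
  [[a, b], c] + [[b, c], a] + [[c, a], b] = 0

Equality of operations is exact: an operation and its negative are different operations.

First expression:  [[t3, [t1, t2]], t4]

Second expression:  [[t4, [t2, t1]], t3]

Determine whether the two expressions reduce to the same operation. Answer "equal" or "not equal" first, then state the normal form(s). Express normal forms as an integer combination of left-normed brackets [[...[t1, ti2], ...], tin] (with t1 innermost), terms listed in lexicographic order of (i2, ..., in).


not equal: they reduce to -[[[t1, t2], t3], t4] and [[[t1, t2], t4], t3]

Reducing the first expression gives -[[[t1, t2], t3], t4]
Reducing the second expression gives [[[t1, t2], t4], t3]
No match — not equal.


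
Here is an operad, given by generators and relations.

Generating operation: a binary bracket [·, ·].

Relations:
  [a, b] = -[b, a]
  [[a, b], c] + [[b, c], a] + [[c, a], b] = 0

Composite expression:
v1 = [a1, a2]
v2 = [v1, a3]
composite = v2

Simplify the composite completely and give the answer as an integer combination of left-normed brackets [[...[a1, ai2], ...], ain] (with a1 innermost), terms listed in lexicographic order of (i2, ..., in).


[[a1, a2], a3]

In the tensor algebra, words opening a1 carry the a1-anchored form.
Composite bracket: [[a1, a2], a3]
Applying ab - ba throughout gives 4 signed words (2^2 = 4).
Words beginning with a1 determine it all:
  word a1a2a3 has sign +1, contributing +[[a1, a2], a3]


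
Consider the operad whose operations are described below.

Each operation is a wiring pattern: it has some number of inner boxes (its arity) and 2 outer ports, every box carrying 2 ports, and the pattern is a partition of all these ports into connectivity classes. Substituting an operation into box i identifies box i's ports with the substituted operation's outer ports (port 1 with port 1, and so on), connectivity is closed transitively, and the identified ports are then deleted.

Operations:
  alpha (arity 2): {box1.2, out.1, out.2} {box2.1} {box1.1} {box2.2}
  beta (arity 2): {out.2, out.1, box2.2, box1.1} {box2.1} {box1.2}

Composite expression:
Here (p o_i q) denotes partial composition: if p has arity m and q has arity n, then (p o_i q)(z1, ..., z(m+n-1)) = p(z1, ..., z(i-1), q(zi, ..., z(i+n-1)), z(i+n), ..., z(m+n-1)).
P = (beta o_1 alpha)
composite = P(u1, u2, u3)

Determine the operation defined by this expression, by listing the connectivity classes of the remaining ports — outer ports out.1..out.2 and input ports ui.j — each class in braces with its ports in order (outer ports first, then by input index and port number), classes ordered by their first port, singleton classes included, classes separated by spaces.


{out.1, out.2, u1.2, u3.2} {u1.1} {u2.1} {u2.2} {u3.1}


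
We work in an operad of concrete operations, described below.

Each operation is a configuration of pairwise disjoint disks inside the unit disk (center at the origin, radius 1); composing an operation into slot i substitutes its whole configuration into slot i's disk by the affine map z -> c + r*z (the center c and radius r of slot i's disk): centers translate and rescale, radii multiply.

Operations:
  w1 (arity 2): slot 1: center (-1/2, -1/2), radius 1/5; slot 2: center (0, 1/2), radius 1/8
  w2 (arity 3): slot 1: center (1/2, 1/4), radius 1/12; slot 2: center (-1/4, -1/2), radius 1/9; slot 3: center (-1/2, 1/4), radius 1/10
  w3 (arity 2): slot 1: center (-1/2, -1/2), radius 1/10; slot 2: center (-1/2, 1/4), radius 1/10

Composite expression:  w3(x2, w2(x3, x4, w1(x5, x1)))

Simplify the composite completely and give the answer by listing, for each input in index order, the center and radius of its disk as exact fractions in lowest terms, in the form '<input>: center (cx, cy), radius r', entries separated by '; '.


x1: center (-11/20, 7/25), radius 1/800; x2: center (-1/2, -1/2), radius 1/10; x3: center (-9/20, 11/40), radius 1/120; x4: center (-21/40, 1/5), radius 1/90; x5: center (-111/200, 27/100), radius 1/500

Each x-disk chains the slot maps above it in w3; radii multiply.
for x2, the 1-step affine chain lands on center (-1/2, -1/2), radius 1/10
for x3, the 2-step affine chain lands on center (-9/20, 11/40), radius 1/120
for x4, the 2-step affine chain lands on center (-21/40, 1/5), radius 1/90
for x5, the 3-step affine chain lands on center (-111/200, 27/100), radius 1/500
for x1, the 3-step affine chain lands on center (-11/20, 7/25), radius 1/800


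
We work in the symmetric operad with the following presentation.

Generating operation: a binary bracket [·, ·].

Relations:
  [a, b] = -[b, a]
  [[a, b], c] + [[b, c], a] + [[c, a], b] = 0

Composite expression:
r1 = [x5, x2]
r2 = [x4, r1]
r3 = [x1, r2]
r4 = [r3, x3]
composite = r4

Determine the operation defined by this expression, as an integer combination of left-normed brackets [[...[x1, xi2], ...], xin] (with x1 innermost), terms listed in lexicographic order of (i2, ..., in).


[[[[x1, x2], x5], x4], x3] - [[[[x1, x4], x2], x5], x3] + [[[[x1, x4], x5], x2], x3] - [[[[x1, x5], x2], x4], x3]

Left-normed coefficients sit on the x1-initial expansion words.
Composite bracket: [[x1, [x4, [x5, x2]]], x3]
Full expansion: 16 signed words from ab - ba (2^4 = 16).
Keep just the words that open with x1:
  the word x1x2x5x4x3 carries sign +1 and contributes +[[[[x1, x2], x5], x4], x3]
  the word x1x4x2x5x3 carries sign -1 and contributes -[[[[x1, x4], x2], x5], x3]
  the word x1x4x5x2x3 carries sign +1 and contributes +[[[[x1, x4], x5], x2], x3]
  the word x1x5x2x4x3 carries sign -1 and contributes -[[[[x1, x5], x2], x4], x3]


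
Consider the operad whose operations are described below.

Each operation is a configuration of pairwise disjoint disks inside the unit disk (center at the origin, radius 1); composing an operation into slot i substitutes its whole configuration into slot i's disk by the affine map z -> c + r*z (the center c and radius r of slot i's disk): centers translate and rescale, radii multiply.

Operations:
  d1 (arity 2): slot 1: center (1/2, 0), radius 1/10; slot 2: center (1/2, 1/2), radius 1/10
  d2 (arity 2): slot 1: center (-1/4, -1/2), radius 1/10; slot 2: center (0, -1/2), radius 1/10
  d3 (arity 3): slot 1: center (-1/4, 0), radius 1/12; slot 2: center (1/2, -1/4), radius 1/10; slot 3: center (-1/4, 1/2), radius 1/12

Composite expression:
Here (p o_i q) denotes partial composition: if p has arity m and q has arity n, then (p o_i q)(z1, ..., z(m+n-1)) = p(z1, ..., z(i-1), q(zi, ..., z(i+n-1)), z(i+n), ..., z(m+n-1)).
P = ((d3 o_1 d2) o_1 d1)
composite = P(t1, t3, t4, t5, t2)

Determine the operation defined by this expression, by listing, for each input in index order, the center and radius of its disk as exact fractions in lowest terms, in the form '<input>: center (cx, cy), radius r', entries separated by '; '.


Follow each t-input down from d3: c' goes to c + r*c', radius to r*r'.
tracing t1 down its 3-map path: center (-4/15, -1/24), radius 1/1200
tracing t3 down its 3-map path: center (-4/15, -3/80), radius 1/1200
tracing t4 down its 2-map path: center (-1/4, -1/24), radius 1/120
tracing t5 down its 1-map path: center (1/2, -1/4), radius 1/10
tracing t2 down its 1-map path: center (-1/4, 1/2), radius 1/12

t1: center (-4/15, -1/24), radius 1/1200; t2: center (-1/4, 1/2), radius 1/12; t3: center (-4/15, -3/80), radius 1/1200; t4: center (-1/4, -1/24), radius 1/120; t5: center (1/2, -1/4), radius 1/10


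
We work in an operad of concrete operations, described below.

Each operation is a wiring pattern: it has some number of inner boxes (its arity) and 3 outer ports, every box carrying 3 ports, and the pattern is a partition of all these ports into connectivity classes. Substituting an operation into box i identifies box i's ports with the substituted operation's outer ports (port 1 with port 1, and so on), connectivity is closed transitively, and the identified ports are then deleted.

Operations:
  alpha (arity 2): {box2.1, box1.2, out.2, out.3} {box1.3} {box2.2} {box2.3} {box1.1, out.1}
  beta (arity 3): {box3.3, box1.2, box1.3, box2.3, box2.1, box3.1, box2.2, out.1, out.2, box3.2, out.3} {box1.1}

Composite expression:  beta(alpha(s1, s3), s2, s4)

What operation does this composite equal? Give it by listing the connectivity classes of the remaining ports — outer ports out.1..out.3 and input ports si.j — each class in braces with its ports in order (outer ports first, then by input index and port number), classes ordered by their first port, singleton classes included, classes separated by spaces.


{out.1, out.2, out.3, s1.2, s2.1, s2.2, s2.3, s3.1, s4.1, s4.2, s4.3} {s1.1} {s1.3} {s3.2} {s3.3}

Reachability decides: close wires over beta-identified ports.
composing alpha on (s1, s3), with out.j its own outer ports: {out.1, s1.1} {out.2, out.3, s1.2, s3.1} {s1.3} {s3.2} {s3.3}
composing beta on (s1, s3, s2, s4), with out.j its own outer ports: {out.1, out.2, out.3, s1.2, s2.1, s2.2, s2.3, s3.1, s4.1, s4.2, s4.3} {s1.1} {s1.3} {s3.2} {s3.3}


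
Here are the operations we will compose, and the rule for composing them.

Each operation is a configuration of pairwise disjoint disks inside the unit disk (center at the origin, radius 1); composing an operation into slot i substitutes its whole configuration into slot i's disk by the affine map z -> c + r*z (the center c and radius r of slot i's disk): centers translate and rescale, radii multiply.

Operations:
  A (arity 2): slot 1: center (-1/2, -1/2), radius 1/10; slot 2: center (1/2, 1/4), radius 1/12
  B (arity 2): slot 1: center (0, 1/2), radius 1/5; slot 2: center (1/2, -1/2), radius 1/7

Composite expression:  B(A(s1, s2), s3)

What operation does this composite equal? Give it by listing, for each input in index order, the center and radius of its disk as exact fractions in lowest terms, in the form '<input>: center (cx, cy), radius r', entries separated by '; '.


Affine substitution under B: radii multiply and s-centers shift.
input s1: composing its 2 substitution steps yields center (-1/10, 2/5), radius 1/50
input s2: composing its 2 substitution steps yields center (1/10, 11/20), radius 1/60
input s3: composing its 1 substitution step yields center (1/2, -1/2), radius 1/7

s1: center (-1/10, 2/5), radius 1/50; s2: center (1/10, 11/20), radius 1/60; s3: center (1/2, -1/2), radius 1/7


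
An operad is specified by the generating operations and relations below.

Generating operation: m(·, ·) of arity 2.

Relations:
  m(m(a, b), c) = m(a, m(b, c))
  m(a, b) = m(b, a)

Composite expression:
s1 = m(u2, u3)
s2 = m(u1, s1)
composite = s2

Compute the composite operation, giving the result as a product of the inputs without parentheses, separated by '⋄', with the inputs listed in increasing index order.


Reordering under m is free, so list the u-inputs canonically.
m(u2, u3) collapses to u2 ⋄ u3
m(u1, m(u2, u3)) collapses to u1 ⋄ u2 ⋄ u3
sorting the factors by input index: u1 ⋄ u2 ⋄ u3

u1 ⋄ u2 ⋄ u3


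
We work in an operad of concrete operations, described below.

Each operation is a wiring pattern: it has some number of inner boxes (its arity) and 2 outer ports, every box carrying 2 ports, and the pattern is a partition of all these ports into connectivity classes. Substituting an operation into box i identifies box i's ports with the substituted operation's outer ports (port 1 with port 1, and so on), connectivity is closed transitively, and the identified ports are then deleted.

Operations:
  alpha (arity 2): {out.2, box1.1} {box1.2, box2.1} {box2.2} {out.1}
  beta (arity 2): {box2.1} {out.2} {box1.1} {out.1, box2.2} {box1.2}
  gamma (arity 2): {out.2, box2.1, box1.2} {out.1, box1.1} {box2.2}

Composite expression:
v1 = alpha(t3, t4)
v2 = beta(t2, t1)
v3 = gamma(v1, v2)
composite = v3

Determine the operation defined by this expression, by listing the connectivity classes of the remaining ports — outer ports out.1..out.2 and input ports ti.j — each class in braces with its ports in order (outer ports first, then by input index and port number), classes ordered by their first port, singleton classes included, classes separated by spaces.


{out.1} {out.2, t1.2, t3.1} {t1.1} {t2.1} {t2.2} {t3.2, t4.1} {t4.2}

Two ports join when wires chain via gamma-identified ports.
alpha over (t3, t4) gives {out.1} {out.2, t3.1} {t3.2, t4.1} {t4.2}, out.j being that stage's outer ports
beta over (t2, t1) gives {out.1, t1.2} {out.2} {t1.1} {t2.1} {t2.2}, out.j being that stage's outer ports
gamma over (t3, t4, t2, t1) gives {out.1} {out.2, t1.2, t3.1} {t1.1} {t2.1} {t2.2} {t3.2, t4.1} {t4.2}, out.j being that stage's outer ports


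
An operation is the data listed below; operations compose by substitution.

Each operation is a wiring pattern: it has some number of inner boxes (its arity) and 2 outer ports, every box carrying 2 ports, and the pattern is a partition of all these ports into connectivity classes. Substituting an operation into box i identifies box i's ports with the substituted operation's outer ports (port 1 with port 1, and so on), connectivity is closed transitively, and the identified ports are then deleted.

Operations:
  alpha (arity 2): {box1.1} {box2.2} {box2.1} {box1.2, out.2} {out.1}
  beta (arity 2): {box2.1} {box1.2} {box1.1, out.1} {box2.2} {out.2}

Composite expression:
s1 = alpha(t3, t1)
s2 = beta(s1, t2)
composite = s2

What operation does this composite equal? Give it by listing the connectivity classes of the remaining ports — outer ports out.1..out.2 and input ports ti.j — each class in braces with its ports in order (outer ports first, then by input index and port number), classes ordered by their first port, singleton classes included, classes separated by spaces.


{out.1} {out.2} {t1.1} {t1.2} {t2.1} {t2.2} {t3.1} {t3.2}

Reachability decides: close wires over beta-identified ports.
after alpha, the pattern on (t3, t1) reads {out.1} {out.2, t3.2} {t1.1} {t1.2} {t3.1} (out.j = its outer ports)
after beta, the pattern on (t3, t1, t2) reads {out.1} {out.2} {t1.1} {t1.2} {t2.1} {t2.2} {t3.1} {t3.2} (out.j = its outer ports)


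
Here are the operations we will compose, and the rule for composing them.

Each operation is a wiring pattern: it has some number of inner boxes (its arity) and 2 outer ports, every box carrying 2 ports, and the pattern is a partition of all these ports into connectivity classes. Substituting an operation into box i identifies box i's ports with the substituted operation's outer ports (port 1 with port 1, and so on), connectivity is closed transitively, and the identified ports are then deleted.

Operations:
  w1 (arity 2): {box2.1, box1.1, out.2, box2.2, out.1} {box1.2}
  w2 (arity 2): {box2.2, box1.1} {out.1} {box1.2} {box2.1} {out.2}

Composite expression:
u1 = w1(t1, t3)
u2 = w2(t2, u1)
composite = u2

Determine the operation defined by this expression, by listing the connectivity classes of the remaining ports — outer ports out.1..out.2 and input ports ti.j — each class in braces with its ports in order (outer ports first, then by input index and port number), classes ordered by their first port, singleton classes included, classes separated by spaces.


{out.1} {out.2} {t1.1, t2.1, t3.1, t3.2} {t1.2} {t2.2}

Connectivity passes through glued w2-boundaries; trace each wire chain.
after w1, the pattern on (t1, t3) reads {out.1, out.2, t1.1, t3.1, t3.2} {t1.2} (out.j = its outer ports)
after w2, the pattern on (t2, t1, t3) reads {out.1} {out.2} {t1.1, t2.1, t3.1, t3.2} {t1.2} {t2.2} (out.j = its outer ports)


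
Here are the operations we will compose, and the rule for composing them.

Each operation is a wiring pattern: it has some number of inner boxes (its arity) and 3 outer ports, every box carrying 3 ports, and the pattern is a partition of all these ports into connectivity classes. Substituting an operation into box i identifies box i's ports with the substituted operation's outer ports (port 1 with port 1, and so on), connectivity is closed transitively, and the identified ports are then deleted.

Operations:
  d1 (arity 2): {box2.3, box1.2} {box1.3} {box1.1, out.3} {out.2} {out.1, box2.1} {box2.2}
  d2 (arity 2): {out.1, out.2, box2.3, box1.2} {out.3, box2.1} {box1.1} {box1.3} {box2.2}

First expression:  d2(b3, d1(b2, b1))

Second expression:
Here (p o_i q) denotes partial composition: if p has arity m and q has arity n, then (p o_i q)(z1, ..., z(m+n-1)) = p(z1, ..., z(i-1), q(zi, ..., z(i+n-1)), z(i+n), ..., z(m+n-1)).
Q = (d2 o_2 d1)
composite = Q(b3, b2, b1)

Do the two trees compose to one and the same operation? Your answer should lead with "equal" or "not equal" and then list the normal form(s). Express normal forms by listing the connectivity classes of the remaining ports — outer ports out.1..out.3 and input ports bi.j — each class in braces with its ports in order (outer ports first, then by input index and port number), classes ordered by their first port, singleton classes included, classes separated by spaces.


Normal form of the first expression: {out.1, out.2, b2.1, b3.2} {out.3, b1.1} {b1.2} {b1.3, b2.2} {b2.3} {b3.1} {b3.3}
Normal form of the second expression: {out.1, out.2, b2.1, b3.2} {out.3, b1.1} {b1.2} {b1.3, b2.2} {b2.3} {b3.1} {b3.3}
One common form — equal.

equal: each reduces to {out.1, out.2, b2.1, b3.2} {out.3, b1.1} {b1.2} {b1.3, b2.2} {b2.3} {b3.1} {b3.3}
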